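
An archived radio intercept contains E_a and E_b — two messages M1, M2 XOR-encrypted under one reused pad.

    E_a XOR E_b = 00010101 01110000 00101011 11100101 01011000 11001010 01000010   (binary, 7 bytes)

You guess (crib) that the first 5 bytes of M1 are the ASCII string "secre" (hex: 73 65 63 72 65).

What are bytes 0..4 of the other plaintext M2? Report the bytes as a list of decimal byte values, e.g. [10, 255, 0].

[102, 21, 72, 151, 61]

Since E_a ⊕ E_b = M1 ⊕ M2, XORing with the guessed M1 bytes yields the corresponding M2 bytes: M2 = (E_a ⊕ E_b) ⊕ M1.
byte 0: 15 XOR 73 = 66
byte 1: 70 XOR 65 = 15
byte 2: 2b XOR 63 = 48
byte 3: e5 XOR 72 = 97
byte 4: 58 XOR 65 = 3d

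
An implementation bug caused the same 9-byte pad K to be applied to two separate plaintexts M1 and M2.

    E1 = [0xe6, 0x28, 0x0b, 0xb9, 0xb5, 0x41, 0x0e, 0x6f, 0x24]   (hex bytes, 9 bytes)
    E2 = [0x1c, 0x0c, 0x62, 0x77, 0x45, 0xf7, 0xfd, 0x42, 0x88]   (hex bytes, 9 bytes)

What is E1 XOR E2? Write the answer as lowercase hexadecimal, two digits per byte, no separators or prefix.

E1 ⊕ E2 = (M1 ⊕ K) ⊕ (M2 ⊕ K) = M1 ⊕ M2 — the shared key cancels under XOR.
e6 ⊕ 1c = fa
28 ⊕ 0c = 24
0b ⊕ 62 = 69
b9 ⊕ 77 = ce
b5 ⊕ 45 = f0
41 ⊕ f7 = b6
0e ⊕ fd = f3
6f ⊕ 42 = 2d
24 ⊕ 88 = ac

fa2469cef0b6f32dac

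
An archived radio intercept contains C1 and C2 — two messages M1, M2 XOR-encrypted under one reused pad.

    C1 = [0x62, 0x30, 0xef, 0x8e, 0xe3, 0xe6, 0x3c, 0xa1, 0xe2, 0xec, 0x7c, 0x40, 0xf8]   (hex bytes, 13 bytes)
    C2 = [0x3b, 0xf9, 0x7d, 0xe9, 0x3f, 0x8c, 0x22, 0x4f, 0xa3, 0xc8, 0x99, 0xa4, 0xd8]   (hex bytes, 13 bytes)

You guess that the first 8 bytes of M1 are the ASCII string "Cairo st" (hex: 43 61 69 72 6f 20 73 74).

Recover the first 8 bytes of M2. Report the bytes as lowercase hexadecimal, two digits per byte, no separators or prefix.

1aa8fb15b34a6d9a

First, C1 ⊕ C2 = (M1 ⊕ K) ⊕ (M2 ⊕ K) = M1 ⊕ M2, so the key drops out. Then M2 = (M1 ⊕ M2) ⊕ M1 over the first 8 bytes.
byte 0: (62 XOR 3b) XOR 43 = 59 XOR 43 = 1a
byte 1: (30 XOR f9) XOR 61 = c9 XOR 61 = a8
byte 2: (ef XOR 7d) XOR 69 = 92 XOR 69 = fb
byte 3: (8e XOR e9) XOR 72 = 67 XOR 72 = 15
byte 4: (e3 XOR 3f) XOR 6f = dc XOR 6f = b3
byte 5: (e6 XOR 8c) XOR 20 = 6a XOR 20 = 4a
byte 6: (3c XOR 22) XOR 73 = 1e XOR 73 = 6d
byte 7: (a1 XOR 4f) XOR 74 = ee XOR 74 = 9a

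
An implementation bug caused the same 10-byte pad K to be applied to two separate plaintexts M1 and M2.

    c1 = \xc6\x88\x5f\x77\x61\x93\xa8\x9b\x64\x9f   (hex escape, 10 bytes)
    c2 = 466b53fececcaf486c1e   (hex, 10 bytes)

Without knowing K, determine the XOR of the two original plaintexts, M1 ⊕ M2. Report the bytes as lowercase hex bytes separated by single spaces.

80 e3 0c 89 af 5f 07 d3 08 81

c1 ⊕ c2 = (M1 ⊕ K) ⊕ (M2 ⊕ K) = M1 ⊕ M2 — the shared key cancels under XOR.
198 ⊕  70 = 128
136 ⊕ 107 = 227
 95 ⊕  83 =  12
119 ⊕ 254 = 137
 97 ⊕ 206 = 175
147 ⊕ 204 =  95
168 ⊕ 175 =   7
155 ⊕  72 = 211
100 ⊕ 108 =   8
159 ⊕  30 = 129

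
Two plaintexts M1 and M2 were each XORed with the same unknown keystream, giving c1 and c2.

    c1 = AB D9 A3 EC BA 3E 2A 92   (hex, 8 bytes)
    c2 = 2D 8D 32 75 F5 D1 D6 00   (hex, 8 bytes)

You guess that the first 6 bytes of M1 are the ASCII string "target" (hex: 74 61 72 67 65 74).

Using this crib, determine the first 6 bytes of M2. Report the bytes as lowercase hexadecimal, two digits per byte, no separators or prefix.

f235e3fe2a9b

First, c1 ⊕ c2 = (M1 ⊕ K) ⊕ (M2 ⊕ K) = M1 ⊕ M2, so the key drops out. Then M2 = (M1 ⊕ M2) ⊕ M1 over the first 6 bytes.
byte 0: (ab XOR 2d) XOR 74 = 86 XOR 74 = f2
byte 1: (d9 XOR 8d) XOR 61 = 54 XOR 61 = 35
byte 2: (a3 XOR 32) XOR 72 = 91 XOR 72 = e3
byte 3: (ec XOR 75) XOR 67 = 99 XOR 67 = fe
byte 4: (ba XOR f5) XOR 65 = 4f XOR 65 = 2a
byte 5: (3e XOR d1) XOR 74 = ef XOR 74 = 9b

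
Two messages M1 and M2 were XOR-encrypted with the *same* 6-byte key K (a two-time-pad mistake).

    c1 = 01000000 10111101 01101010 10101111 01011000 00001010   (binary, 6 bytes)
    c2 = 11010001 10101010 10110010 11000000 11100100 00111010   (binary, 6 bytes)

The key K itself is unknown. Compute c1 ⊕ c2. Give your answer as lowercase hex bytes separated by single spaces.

c1 ⊕ c2 = (M1 ⊕ K) ⊕ (M2 ⊕ K) = M1 ⊕ M2 — the shared key cancels under XOR.
byte 0: 40 XOR d1 = 91
byte 1: bd XOR aa = 17
byte 2: 6a XOR b2 = d8
byte 3: af XOR c0 = 6f
byte 4: 58 XOR e4 = bc
byte 5: 0a XOR 3a = 30

91 17 d8 6f bc 30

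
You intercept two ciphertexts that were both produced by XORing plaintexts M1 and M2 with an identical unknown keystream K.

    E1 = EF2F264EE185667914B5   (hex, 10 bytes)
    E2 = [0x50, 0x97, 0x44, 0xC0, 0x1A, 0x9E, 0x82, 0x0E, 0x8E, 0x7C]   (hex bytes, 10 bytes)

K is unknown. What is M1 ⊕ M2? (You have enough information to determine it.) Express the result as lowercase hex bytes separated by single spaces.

E1 ⊕ E2 = (M1 ⊕ K) ⊕ (M2 ⊕ K) = M1 ⊕ M2 — the shared key cancels under XOR.
byte 0: ef ⊕ 50 = bf
byte 1: 2f ⊕ 97 = b8
byte 2: 26 ⊕ 44 = 62
byte 3: 4e ⊕ c0 = 8e
byte 4: e1 ⊕ 1a = fb
byte 5: 85 ⊕ 9e = 1b
byte 6: 66 ⊕ 82 = e4
byte 7: 79 ⊕ 0e = 77
byte 8: 14 ⊕ 8e = 9a
byte 9: b5 ⊕ 7c = c9

bf b8 62 8e fb 1b e4 77 9a c9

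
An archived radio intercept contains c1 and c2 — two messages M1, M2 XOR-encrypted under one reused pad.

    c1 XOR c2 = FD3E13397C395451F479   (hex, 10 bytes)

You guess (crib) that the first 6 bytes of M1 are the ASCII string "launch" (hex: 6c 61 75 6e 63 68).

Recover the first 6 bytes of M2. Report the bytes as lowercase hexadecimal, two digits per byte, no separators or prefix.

Since c1 ⊕ c2 = M1 ⊕ M2, XORing with the guessed M1 bytes yields the corresponding M2 bytes: M2 = (c1 ⊕ c2) ⊕ M1.
fd ^ 6c = 91
3e ^ 61 = 5f
13 ^ 75 = 66
39 ^ 6e = 57
7c ^ 63 = 1f
39 ^ 68 = 51

915f66571f51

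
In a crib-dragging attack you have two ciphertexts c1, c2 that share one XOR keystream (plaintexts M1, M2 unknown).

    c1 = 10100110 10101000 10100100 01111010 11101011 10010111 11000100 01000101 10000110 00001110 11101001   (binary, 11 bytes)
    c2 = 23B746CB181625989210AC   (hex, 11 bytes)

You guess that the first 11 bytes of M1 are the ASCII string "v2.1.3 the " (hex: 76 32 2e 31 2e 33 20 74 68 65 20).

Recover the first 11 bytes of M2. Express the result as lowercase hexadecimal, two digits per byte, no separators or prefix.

f32dcc80ddb2c1a97c7b65

First, c1 ⊕ c2 = (M1 ⊕ K) ⊕ (M2 ⊕ K) = M1 ⊕ M2, so the key drops out. Then M2 = (M1 ⊕ M2) ⊕ M1 over the first 11 bytes.
byte 0: (a6 XOR 23) XOR 76 = 85 XOR 76 = f3
byte 1: (a8 XOR b7) XOR 32 = 1f XOR 32 = 2d
byte 2: (a4 XOR 46) XOR 2e = e2 XOR 2e = cc
byte 3: (7a XOR cb) XOR 31 = b1 XOR 31 = 80
byte 4: (eb XOR 18) XOR 2e = f3 XOR 2e = dd
byte 5: (97 XOR 16) XOR 33 = 81 XOR 33 = b2
byte 6: (c4 XOR 25) XOR 20 = e1 XOR 20 = c1
byte 7: (45 XOR 98) XOR 74 = dd XOR 74 = a9
byte 8: (86 XOR 92) XOR 68 = 14 XOR 68 = 7c
byte 9: (0e XOR 10) XOR 65 = 1e XOR 65 = 7b
byte 10: (e9 XOR ac) XOR 20 = 45 XOR 20 = 65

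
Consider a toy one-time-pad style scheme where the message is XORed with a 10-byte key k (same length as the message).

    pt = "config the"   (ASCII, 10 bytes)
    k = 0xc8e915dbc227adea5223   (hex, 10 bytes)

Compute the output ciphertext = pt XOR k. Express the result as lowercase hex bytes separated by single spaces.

ab 86 7b bd ab 40 8d 9e 3a 46

XOR is its own inverse, so applying the key byte-wise gives the result directly.
63 XOR c8 = ab
6f XOR e9 = 86
6e XOR 15 = 7b
66 XOR db = bd
69 XOR c2 = ab
67 XOR 27 = 40
20 XOR ad = 8d
74 XOR ea = 9e
68 XOR 52 = 3a
65 XOR 23 = 46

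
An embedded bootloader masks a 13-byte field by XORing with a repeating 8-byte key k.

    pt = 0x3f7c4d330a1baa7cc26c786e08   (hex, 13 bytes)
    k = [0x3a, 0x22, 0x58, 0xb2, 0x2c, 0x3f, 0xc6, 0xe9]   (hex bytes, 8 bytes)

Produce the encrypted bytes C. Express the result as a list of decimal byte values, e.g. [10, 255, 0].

[5, 94, 21, 129, 38, 36, 108, 149, 248, 78, 32, 220, 36]

The 8-byte key repeats, so the effective keystream is 3a 22 58 b2 2c 3f c6 e9 3a 22 58 b2 2c.
byte 0: 3f ⊕ 3a = 05
byte 1: 7c ⊕ 22 = 5e
byte 2: 4d ⊕ 58 = 15
byte 3: 33 ⊕ b2 = 81
byte 4: 0a ⊕ 2c = 26
byte 5: 1b ⊕ 3f = 24
byte 6: aa ⊕ c6 = 6c
byte 7: 7c ⊕ e9 = 95
byte 8: c2 ⊕ 3a = f8
byte 9: 6c ⊕ 22 = 4e
byte 10: 78 ⊕ 58 = 20
byte 11: 6e ⊕ b2 = dc
byte 12: 08 ⊕ 2c = 24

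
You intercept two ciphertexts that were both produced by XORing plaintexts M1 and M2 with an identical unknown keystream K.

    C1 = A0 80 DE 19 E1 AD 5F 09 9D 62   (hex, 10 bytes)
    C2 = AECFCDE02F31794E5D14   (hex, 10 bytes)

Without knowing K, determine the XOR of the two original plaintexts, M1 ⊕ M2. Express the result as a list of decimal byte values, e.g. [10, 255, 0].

C1 ⊕ C2 = (M1 ⊕ K) ⊕ (M2 ⊕ K) = M1 ⊕ M2 — the shared key cancels under XOR.
a0 ^ ae = 0e
80 ^ cf = 4f
de ^ cd = 13
19 ^ e0 = f9
e1 ^ 2f = ce
ad ^ 31 = 9c
5f ^ 79 = 26
09 ^ 4e = 47
9d ^ 5d = c0
62 ^ 14 = 76

[14, 79, 19, 249, 206, 156, 38, 71, 192, 118]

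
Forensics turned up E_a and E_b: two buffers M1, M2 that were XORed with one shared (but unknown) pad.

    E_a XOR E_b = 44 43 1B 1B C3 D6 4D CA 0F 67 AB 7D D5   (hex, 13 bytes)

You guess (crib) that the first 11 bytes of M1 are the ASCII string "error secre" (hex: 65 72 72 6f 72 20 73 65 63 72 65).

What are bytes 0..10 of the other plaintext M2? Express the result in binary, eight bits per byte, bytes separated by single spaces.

Since E_a ⊕ E_b = M1 ⊕ M2, XORing with the guessed M1 bytes yields the corresponding M2 bytes: M2 = (E_a ⊕ E_b) ⊕ M1.
byte 0: 01000100 ^ 01100101 = 00100001
byte 1: 01000011 ^ 01110010 = 00110001
byte 2: 00011011 ^ 01110010 = 01101001
byte 3: 00011011 ^ 01101111 = 01110100
byte 4: 11000011 ^ 01110010 = 10110001
byte 5: 11010110 ^ 00100000 = 11110110
byte 6: 01001101 ^ 01110011 = 00111110
byte 7: 11001010 ^ 01100101 = 10101111
byte 8: 00001111 ^ 01100011 = 01101100
byte 9: 01100111 ^ 01110010 = 00010101
byte 10: 10101011 ^ 01100101 = 11001110

00100001 00110001 01101001 01110100 10110001 11110110 00111110 10101111 01101100 00010101 11001110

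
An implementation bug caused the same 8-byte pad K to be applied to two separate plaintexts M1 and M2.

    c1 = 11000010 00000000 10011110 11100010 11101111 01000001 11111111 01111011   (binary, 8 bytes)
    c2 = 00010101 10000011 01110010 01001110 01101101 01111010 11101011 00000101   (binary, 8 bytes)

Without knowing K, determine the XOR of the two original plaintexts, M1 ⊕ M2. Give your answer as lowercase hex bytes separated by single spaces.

d7 83 ec ac 82 3b 14 7e

c1 ⊕ c2 = (M1 ⊕ K) ⊕ (M2 ⊕ K) = M1 ⊕ M2 — the shared key cancels under XOR.
c2 XOR 15 = d7
00 XOR 83 = 83
9e XOR 72 = ec
e2 XOR 4e = ac
ef XOR 6d = 82
41 XOR 7a = 3b
ff XOR eb = 14
7b XOR 05 = 7e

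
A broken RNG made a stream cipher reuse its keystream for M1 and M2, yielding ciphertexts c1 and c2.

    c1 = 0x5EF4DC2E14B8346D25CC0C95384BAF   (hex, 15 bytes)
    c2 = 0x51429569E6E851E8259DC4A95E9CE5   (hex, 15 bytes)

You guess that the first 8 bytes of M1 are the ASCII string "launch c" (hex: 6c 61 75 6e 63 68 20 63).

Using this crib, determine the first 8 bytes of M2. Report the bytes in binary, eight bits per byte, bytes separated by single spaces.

First, c1 ⊕ c2 = (M1 ⊕ K) ⊕ (M2 ⊕ K) = M1 ⊕ M2, so the key drops out. Then M2 = (M1 ⊕ M2) ⊕ M1 over the first 8 bytes.
byte 0: (5e xor 51) xor 6c = 0f xor 6c = 63
byte 1: (f4 xor 42) xor 61 = b6 xor 61 = d7
byte 2: (dc xor 95) xor 75 = 49 xor 75 = 3c
byte 3: (2e xor 69) xor 6e = 47 xor 6e = 29
byte 4: (14 xor e6) xor 63 = f2 xor 63 = 91
byte 5: (b8 xor e8) xor 68 = 50 xor 68 = 38
byte 6: (34 xor 51) xor 20 = 65 xor 20 = 45
byte 7: (6d xor e8) xor 63 = 85 xor 63 = e6

01100011 11010111 00111100 00101001 10010001 00111000 01000101 11100110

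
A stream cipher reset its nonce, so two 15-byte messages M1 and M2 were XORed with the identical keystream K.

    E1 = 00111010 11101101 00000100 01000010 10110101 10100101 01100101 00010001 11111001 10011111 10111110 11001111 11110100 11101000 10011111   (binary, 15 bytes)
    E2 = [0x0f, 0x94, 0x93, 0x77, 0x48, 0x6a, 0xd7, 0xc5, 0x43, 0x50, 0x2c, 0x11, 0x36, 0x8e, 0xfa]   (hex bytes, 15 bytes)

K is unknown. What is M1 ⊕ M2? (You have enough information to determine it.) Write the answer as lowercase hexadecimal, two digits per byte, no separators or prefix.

E1 ⊕ E2 = (M1 ⊕ K) ⊕ (M2 ⊕ K) = M1 ⊕ M2 — the shared key cancels under XOR.
3a ^ 0f = 35
ed ^ 94 = 79
04 ^ 93 = 97
42 ^ 77 = 35
b5 ^ 48 = fd
a5 ^ 6a = cf
65 ^ d7 = b2
11 ^ c5 = d4
f9 ^ 43 = ba
9f ^ 50 = cf
be ^ 2c = 92
cf ^ 11 = de
f4 ^ 36 = c2
e8 ^ 8e = 66
9f ^ fa = 65

35799735fdcfb2d4bacf92dec26665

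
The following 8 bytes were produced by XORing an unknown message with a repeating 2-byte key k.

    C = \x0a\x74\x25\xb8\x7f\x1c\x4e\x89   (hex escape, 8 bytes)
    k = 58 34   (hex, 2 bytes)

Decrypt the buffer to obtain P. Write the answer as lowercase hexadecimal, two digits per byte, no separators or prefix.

52407d8c272816bd

The 2-byte key repeats, so the effective keystream is 58 34 58 34 58 34 58 34.
byte 0: 0a XOR 58 = 52
byte 1: 74 XOR 34 = 40
byte 2: 25 XOR 58 = 7d
byte 3: b8 XOR 34 = 8c
byte 4: 7f XOR 58 = 27
byte 5: 1c XOR 34 = 28
byte 6: 4e XOR 58 = 16
byte 7: 89 XOR 34 = bd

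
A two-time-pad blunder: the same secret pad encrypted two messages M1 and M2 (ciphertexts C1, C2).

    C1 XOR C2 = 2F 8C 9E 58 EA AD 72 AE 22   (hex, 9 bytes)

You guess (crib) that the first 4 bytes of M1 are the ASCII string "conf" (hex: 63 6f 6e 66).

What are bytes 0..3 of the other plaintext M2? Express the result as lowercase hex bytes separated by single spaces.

Since C1 ⊕ C2 = M1 ⊕ M2, XORing with the guessed M1 bytes yields the corresponding M2 bytes: M2 = (C1 ⊕ C2) ⊕ M1.
2f ^ 63 = 4c
8c ^ 6f = e3
9e ^ 6e = f0
58 ^ 66 = 3e

4c e3 f0 3e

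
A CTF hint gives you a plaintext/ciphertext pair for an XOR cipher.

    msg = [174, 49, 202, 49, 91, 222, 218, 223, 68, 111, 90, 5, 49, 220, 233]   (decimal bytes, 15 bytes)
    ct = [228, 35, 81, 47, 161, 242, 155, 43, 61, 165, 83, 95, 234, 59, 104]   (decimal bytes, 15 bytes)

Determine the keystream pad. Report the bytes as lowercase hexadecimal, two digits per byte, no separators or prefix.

Since ct = msg ⊕ pad, XORing both sides with msg gives pad = msg ⊕ ct.
ae XOR e4 = 4a
31 XOR 23 = 12
ca XOR 51 = 9b
31 XOR 2f = 1e
5b XOR a1 = fa
de XOR f2 = 2c
da XOR 9b = 41
df XOR 2b = f4
44 XOR 3d = 79
6f XOR a5 = ca
5a XOR 53 = 09
05 XOR 5f = 5a
31 XOR ea = db
dc XOR 3b = e7
e9 XOR 68 = 81

4a129b1efa2c41f479ca095adbe781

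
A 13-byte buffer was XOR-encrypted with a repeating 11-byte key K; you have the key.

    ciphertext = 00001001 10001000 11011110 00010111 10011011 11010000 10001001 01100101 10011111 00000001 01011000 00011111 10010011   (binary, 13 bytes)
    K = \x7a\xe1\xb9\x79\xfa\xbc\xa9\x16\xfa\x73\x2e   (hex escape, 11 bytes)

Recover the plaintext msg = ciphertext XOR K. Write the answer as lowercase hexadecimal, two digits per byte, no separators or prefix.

7369676e616c20736572766572

The 11-byte key repeats, so the effective keystream is 7a e1 b9 79 fa bc a9 16 fa 73 2e 7a e1.
byte 0:   9 xor 122 = 115
byte 1: 136 xor 225 = 105
byte 2: 222 xor 185 = 103
byte 3:  23 xor 121 = 110
byte 4: 155 xor 250 =  97
byte 5: 208 xor 188 = 108
byte 6: 137 xor 169 =  32
byte 7: 101 xor  22 = 115
byte 8: 159 xor 250 = 101
byte 9:   1 xor 115 = 114
byte 10:  88 xor  46 = 118
byte 11:  31 xor 122 = 101
byte 12: 147 xor 225 = 114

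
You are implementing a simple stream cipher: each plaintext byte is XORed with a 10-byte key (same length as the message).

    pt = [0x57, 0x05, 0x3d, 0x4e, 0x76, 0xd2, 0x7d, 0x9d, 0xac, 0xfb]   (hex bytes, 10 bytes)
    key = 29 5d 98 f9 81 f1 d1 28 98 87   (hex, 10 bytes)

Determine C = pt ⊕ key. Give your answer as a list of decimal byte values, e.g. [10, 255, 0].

[126, 88, 165, 183, 247, 35, 172, 181, 52, 124]

57 xor 29 = 7e
05 xor 5d = 58
3d xor 98 = a5
4e xor f9 = b7
76 xor 81 = f7
d2 xor f1 = 23
7d xor d1 = ac
9d xor 28 = b5
ac xor 98 = 34
fb xor 87 = 7c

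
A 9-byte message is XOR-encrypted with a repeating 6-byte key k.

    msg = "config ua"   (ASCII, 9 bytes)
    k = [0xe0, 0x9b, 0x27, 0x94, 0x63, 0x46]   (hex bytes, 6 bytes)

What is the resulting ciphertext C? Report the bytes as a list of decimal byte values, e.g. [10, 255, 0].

The 6-byte key repeats, so the effective keystream is e0 9b 27 94 63 46 e0 9b 27.
byte 0: 01100011 XOR 11100000 = 10000011
byte 1: 01101111 XOR 10011011 = 11110100
byte 2: 01101110 XOR 00100111 = 01001001
byte 3: 01100110 XOR 10010100 = 11110010
byte 4: 01101001 XOR 01100011 = 00001010
byte 5: 01100111 XOR 01000110 = 00100001
byte 6: 00100000 XOR 11100000 = 11000000
byte 7: 01110101 XOR 10011011 = 11101110
byte 8: 01100001 XOR 00100111 = 01000110

[131, 244, 73, 242, 10, 33, 192, 238, 70]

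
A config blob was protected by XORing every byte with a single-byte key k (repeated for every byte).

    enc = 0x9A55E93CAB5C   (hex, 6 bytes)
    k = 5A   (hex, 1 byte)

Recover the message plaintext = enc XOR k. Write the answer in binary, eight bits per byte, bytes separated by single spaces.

The 1-byte key repeats, so the effective keystream is 5a 5a 5a 5a 5a 5a.
byte 0: 9a XOR 5a = c0
byte 1: 55 XOR 5a = 0f
byte 2: e9 XOR 5a = b3
byte 3: 3c XOR 5a = 66
byte 4: ab XOR 5a = f1
byte 5: 5c XOR 5a = 06

11000000 00001111 10110011 01100110 11110001 00000110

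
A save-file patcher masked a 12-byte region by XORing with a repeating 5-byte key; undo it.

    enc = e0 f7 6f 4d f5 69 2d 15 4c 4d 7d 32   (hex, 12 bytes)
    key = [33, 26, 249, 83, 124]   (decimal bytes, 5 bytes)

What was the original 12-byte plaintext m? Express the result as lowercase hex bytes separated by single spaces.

c1 ed 96 1e 89 48 37 ec 1f 31 5c 28

The 5-byte key repeats, so the effective keystream is 21 1a f9 53 7c 21 1a f9 53 7c 21 1a.
byte 0: e0 XOR 21 = c1
byte 1: f7 XOR 1a = ed
byte 2: 6f XOR f9 = 96
byte 3: 4d XOR 53 = 1e
byte 4: f5 XOR 7c = 89
byte 5: 69 XOR 21 = 48
byte 6: 2d XOR 1a = 37
byte 7: 15 XOR f9 = ec
byte 8: 4c XOR 53 = 1f
byte 9: 4d XOR 7c = 31
byte 10: 7d XOR 21 = 5c
byte 11: 32 XOR 1a = 28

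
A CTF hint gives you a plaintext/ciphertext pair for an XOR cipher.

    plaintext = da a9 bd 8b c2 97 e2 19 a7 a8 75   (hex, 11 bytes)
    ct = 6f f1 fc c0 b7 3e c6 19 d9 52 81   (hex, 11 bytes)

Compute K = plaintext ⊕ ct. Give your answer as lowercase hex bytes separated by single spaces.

Since ct = plaintext ⊕ K, XORing both sides with plaintext gives K = plaintext ⊕ ct.
byte 0: da ⊕ 6f = b5
byte 1: a9 ⊕ f1 = 58
byte 2: bd ⊕ fc = 41
byte 3: 8b ⊕ c0 = 4b
byte 4: c2 ⊕ b7 = 75
byte 5: 97 ⊕ 3e = a9
byte 6: e2 ⊕ c6 = 24
byte 7: 19 ⊕ 19 = 00
byte 8: a7 ⊕ d9 = 7e
byte 9: a8 ⊕ 52 = fa
byte 10: 75 ⊕ 81 = f4

b5 58 41 4b 75 a9 24 00 7e fa f4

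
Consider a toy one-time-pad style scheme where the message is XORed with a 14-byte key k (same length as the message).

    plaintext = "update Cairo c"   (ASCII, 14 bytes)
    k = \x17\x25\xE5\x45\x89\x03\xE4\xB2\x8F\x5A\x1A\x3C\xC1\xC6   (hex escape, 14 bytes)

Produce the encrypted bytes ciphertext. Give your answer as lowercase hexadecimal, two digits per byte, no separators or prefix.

XOR is its own inverse, so applying the key byte-wise gives the result directly.
byte 0: 01110101 xor 00010111 = 01100010
byte 1: 01110000 xor 00100101 = 01010101
byte 2: 01100100 xor 11100101 = 10000001
byte 3: 01100001 xor 01000101 = 00100100
byte 4: 01110100 xor 10001001 = 11111101
byte 5: 01100101 xor 00000011 = 01100110
byte 6: 00100000 xor 11100100 = 11000100
byte 7: 01000011 xor 10110010 = 11110001
byte 8: 01100001 xor 10001111 = 11101110
byte 9: 01101001 xor 01011010 = 00110011
byte 10: 01110010 xor 00011010 = 01101000
byte 11: 01101111 xor 00111100 = 01010011
byte 12: 00100000 xor 11000001 = 11100001
byte 13: 01100011 xor 11000110 = 10100101

62558124fd66c4f1ee336853e1a5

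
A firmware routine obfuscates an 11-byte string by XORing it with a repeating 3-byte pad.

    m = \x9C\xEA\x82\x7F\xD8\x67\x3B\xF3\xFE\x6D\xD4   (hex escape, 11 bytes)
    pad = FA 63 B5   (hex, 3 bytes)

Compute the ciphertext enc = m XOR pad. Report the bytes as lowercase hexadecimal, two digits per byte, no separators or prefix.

66893785bbd2c1904b97b7

The 3-byte key repeats, so the effective keystream is fa 63 b5 fa 63 b5 fa 63 b5 fa 63.
byte 0: 9c xor fa = 66
byte 1: ea xor 63 = 89
byte 2: 82 xor b5 = 37
byte 3: 7f xor fa = 85
byte 4: d8 xor 63 = bb
byte 5: 67 xor b5 = d2
byte 6: 3b xor fa = c1
byte 7: f3 xor 63 = 90
byte 8: fe xor b5 = 4b
byte 9: 6d xor fa = 97
byte 10: d4 xor 63 = b7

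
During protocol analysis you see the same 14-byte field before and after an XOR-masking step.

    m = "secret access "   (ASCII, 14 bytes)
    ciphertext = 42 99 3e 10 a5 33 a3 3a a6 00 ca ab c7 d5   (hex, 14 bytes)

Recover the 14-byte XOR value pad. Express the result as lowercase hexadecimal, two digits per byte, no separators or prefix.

Since ciphertext = m ⊕ pad, XORing both sides with m gives pad = m ⊕ ciphertext.
73 ⊕ 42 = 31
65 ⊕ 99 = fc
63 ⊕ 3e = 5d
72 ⊕ 10 = 62
65 ⊕ a5 = c0
74 ⊕ 33 = 47
20 ⊕ a3 = 83
61 ⊕ 3a = 5b
63 ⊕ a6 = c5
63 ⊕ 00 = 63
65 ⊕ ca = af
73 ⊕ ab = d8
73 ⊕ c7 = b4
20 ⊕ d5 = f5

31fc5d62c047835bc563afd8b4f5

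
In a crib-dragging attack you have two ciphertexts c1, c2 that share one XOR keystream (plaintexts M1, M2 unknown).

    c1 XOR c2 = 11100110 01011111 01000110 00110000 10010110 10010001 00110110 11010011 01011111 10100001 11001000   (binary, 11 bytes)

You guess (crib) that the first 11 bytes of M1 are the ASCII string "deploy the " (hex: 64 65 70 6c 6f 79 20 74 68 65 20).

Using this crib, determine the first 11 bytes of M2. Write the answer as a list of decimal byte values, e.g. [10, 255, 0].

[130, 58, 54, 92, 249, 232, 22, 167, 55, 196, 232]

Since c1 ⊕ c2 = M1 ⊕ M2, XORing with the guessed M1 bytes yields the corresponding M2 bytes: M2 = (c1 ⊕ c2) ⊕ M1.
e6 xor 64 = 82
5f xor 65 = 3a
46 xor 70 = 36
30 xor 6c = 5c
96 xor 6f = f9
91 xor 79 = e8
36 xor 20 = 16
d3 xor 74 = a7
5f xor 68 = 37
a1 xor 65 = c4
c8 xor 20 = e8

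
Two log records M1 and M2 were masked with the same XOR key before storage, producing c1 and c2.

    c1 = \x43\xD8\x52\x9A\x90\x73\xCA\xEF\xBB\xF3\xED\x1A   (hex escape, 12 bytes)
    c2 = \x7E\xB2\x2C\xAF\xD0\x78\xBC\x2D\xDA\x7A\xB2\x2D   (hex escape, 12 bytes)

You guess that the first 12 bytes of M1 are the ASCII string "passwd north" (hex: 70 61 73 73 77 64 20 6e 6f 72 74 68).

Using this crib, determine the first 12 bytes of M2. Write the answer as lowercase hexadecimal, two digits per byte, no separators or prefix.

First, c1 ⊕ c2 = (M1 ⊕ K) ⊕ (M2 ⊕ K) = M1 ⊕ M2, so the key drops out. Then M2 = (M1 ⊕ M2) ⊕ M1 over the first 12 bytes.
byte 0: (43 ^ 7e) ^ 70 = 3d ^ 70 = 4d
byte 1: (d8 ^ b2) ^ 61 = 6a ^ 61 = 0b
byte 2: (52 ^ 2c) ^ 73 = 7e ^ 73 = 0d
byte 3: (9a ^ af) ^ 73 = 35 ^ 73 = 46
byte 4: (90 ^ d0) ^ 77 = 40 ^ 77 = 37
byte 5: (73 ^ 78) ^ 64 = 0b ^ 64 = 6f
byte 6: (ca ^ bc) ^ 20 = 76 ^ 20 = 56
byte 7: (ef ^ 2d) ^ 6e = c2 ^ 6e = ac
byte 8: (bb ^ da) ^ 6f = 61 ^ 6f = 0e
byte 9: (f3 ^ 7a) ^ 72 = 89 ^ 72 = fb
byte 10: (ed ^ b2) ^ 74 = 5f ^ 74 = 2b
byte 11: (1a ^ 2d) ^ 68 = 37 ^ 68 = 5f

4d0b0d46376f56ac0efb2b5f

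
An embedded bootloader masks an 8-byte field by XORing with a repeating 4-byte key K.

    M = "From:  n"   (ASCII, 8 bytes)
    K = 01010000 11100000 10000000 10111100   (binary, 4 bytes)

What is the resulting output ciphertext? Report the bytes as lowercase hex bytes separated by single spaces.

The 4-byte key repeats, so the effective keystream is 50 e0 80 bc 50 e0 80 bc.
byte 0:  70 xor  80 =  22
byte 1: 114 xor 224 = 146
byte 2: 111 xor 128 = 239
byte 3: 109 xor 188 = 209
byte 4:  58 xor  80 = 106
byte 5:  32 xor 224 = 192
byte 6:  32 xor 128 = 160
byte 7: 110 xor 188 = 210

16 92 ef d1 6a c0 a0 d2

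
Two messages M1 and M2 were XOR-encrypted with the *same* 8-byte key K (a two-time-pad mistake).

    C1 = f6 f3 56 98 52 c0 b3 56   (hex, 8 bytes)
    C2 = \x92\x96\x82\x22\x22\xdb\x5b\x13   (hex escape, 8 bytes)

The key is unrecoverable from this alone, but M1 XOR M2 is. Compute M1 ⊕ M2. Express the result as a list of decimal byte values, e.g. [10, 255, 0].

[100, 101, 212, 186, 112, 27, 232, 69]

C1 ⊕ C2 = (M1 ⊕ K) ⊕ (M2 ⊕ K) = M1 ⊕ M2 — the shared key cancels under XOR.
byte 0: 11110110 XOR 10010010 = 01100100
byte 1: 11110011 XOR 10010110 = 01100101
byte 2: 01010110 XOR 10000010 = 11010100
byte 3: 10011000 XOR 00100010 = 10111010
byte 4: 01010010 XOR 00100010 = 01110000
byte 5: 11000000 XOR 11011011 = 00011011
byte 6: 10110011 XOR 01011011 = 11101000
byte 7: 01010110 XOR 00010011 = 01000101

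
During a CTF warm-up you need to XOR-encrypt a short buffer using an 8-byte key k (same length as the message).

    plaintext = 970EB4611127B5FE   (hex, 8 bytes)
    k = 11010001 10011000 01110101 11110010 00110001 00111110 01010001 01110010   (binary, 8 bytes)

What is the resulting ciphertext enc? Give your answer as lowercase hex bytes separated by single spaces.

XOR is its own inverse, so applying the key byte-wise gives the result directly.
97 ^ d1 = 46
0e ^ 98 = 96
b4 ^ 75 = c1
61 ^ f2 = 93
11 ^ 31 = 20
27 ^ 3e = 19
b5 ^ 51 = e4
fe ^ 72 = 8c

46 96 c1 93 20 19 e4 8c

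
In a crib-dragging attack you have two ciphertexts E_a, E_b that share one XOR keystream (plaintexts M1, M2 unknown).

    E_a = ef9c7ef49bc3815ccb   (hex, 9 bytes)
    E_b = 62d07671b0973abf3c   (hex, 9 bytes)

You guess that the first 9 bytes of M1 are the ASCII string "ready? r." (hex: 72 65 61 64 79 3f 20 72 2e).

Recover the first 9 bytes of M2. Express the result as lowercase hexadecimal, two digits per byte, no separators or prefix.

First, E_a ⊕ E_b = (M1 ⊕ K) ⊕ (M2 ⊕ K) = M1 ⊕ M2, so the key drops out. Then M2 = (M1 ⊕ M2) ⊕ M1 over the first 9 bytes.
byte 0: (ef xor 62) xor 72 = 8d xor 72 = ff
byte 1: (9c xor d0) xor 65 = 4c xor 65 = 29
byte 2: (7e xor 76) xor 61 = 08 xor 61 = 69
byte 3: (f4 xor 71) xor 64 = 85 xor 64 = e1
byte 4: (9b xor b0) xor 79 = 2b xor 79 = 52
byte 5: (c3 xor 97) xor 3f = 54 xor 3f = 6b
byte 6: (81 xor 3a) xor 20 = bb xor 20 = 9b
byte 7: (5c xor bf) xor 72 = e3 xor 72 = 91
byte 8: (cb xor 3c) xor 2e = f7 xor 2e = d9

ff2969e1526b9b91d9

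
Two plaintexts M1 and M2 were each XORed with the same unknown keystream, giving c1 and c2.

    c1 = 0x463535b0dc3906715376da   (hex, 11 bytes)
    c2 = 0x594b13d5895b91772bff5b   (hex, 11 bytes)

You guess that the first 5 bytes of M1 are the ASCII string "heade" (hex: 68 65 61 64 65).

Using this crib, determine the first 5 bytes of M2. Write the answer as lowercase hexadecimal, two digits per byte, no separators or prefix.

First, c1 ⊕ c2 = (M1 ⊕ K) ⊕ (M2 ⊕ K) = M1 ⊕ M2, so the key drops out. Then M2 = (M1 ⊕ M2) ⊕ M1 over the first 5 bytes.
byte 0: (46 ^ 59) ^ 68 = 1f ^ 68 = 77
byte 1: (35 ^ 4b) ^ 65 = 7e ^ 65 = 1b
byte 2: (35 ^ 13) ^ 61 = 26 ^ 61 = 47
byte 3: (b0 ^ d5) ^ 64 = 65 ^ 64 = 01
byte 4: (dc ^ 89) ^ 65 = 55 ^ 65 = 30

771b470130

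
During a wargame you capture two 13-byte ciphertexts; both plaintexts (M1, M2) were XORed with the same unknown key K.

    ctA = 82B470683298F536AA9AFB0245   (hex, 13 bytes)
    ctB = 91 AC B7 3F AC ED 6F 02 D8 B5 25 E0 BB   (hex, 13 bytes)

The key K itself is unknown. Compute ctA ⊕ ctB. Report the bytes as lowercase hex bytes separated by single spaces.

13 18 c7 57 9e 75 9a 34 72 2f de e2 fe

ctA ⊕ ctB = (M1 ⊕ K) ⊕ (M2 ⊕ K) = M1 ⊕ M2 — the shared key cancels under XOR.
10000010 ⊕ 10010001 = 00010011
10110100 ⊕ 10101100 = 00011000
01110000 ⊕ 10110111 = 11000111
01101000 ⊕ 00111111 = 01010111
00110010 ⊕ 10101100 = 10011110
10011000 ⊕ 11101101 = 01110101
11110101 ⊕ 01101111 = 10011010
00110110 ⊕ 00000010 = 00110100
10101010 ⊕ 11011000 = 01110010
10011010 ⊕ 10110101 = 00101111
11111011 ⊕ 00100101 = 11011110
00000010 ⊕ 11100000 = 11100010
01000101 ⊕ 10111011 = 11111110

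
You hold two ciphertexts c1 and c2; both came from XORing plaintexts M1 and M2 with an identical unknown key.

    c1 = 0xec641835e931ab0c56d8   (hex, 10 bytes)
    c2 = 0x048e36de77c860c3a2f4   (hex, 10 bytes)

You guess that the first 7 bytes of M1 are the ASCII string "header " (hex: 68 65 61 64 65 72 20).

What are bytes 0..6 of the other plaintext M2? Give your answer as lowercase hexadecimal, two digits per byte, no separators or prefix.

808f4f8ffb8beb

First, c1 ⊕ c2 = (M1 ⊕ K) ⊕ (M2 ⊕ K) = M1 ⊕ M2, so the key drops out. Then M2 = (M1 ⊕ M2) ⊕ M1 over the first 7 bytes.
byte 0: (ec XOR 04) XOR 68 = e8 XOR 68 = 80
byte 1: (64 XOR 8e) XOR 65 = ea XOR 65 = 8f
byte 2: (18 XOR 36) XOR 61 = 2e XOR 61 = 4f
byte 3: (35 XOR de) XOR 64 = eb XOR 64 = 8f
byte 4: (e9 XOR 77) XOR 65 = 9e XOR 65 = fb
byte 5: (31 XOR c8) XOR 72 = f9 XOR 72 = 8b
byte 6: (ab XOR 60) XOR 20 = cb XOR 20 = eb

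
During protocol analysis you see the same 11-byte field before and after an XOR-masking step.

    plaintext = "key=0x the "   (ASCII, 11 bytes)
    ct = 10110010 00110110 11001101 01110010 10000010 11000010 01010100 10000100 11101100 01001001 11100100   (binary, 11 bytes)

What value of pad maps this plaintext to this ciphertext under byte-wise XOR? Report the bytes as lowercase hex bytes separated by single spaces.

d9 53 b4 4f b2 ba 74 f0 84 2c c4

Since ct = plaintext ⊕ pad, XORing both sides with plaintext gives pad = plaintext ⊕ ct.
6b XOR b2 = d9
65 XOR 36 = 53
79 XOR cd = b4
3d XOR 72 = 4f
30 XOR 82 = b2
78 XOR c2 = ba
20 XOR 54 = 74
74 XOR 84 = f0
68 XOR ec = 84
65 XOR 49 = 2c
20 XOR e4 = c4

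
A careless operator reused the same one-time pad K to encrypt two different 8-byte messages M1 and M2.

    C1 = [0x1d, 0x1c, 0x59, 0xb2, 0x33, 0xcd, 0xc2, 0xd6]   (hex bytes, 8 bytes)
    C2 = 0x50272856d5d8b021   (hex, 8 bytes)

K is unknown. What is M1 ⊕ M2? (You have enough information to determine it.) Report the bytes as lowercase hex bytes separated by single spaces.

4d 3b 71 e4 e6 15 72 f7

C1 ⊕ C2 = (M1 ⊕ K) ⊕ (M2 ⊕ K) = M1 ⊕ M2 — the shared key cancels under XOR.
 29 xor  80 =  77
 28 xor  39 =  59
 89 xor  40 = 113
178 xor  86 = 228
 51 xor 213 = 230
205 xor 216 =  21
194 xor 176 = 114
214 xor  33 = 247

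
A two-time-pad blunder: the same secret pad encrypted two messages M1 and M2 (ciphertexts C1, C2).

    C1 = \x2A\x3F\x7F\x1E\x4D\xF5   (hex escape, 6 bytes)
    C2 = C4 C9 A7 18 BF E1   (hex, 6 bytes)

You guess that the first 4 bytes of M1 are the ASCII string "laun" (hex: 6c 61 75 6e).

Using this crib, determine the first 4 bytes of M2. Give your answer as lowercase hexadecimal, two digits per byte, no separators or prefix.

First, C1 ⊕ C2 = (M1 ⊕ K) ⊕ (M2 ⊕ K) = M1 ⊕ M2, so the key drops out. Then M2 = (M1 ⊕ M2) ⊕ M1 over the first 4 bytes.
byte 0: (2a xor c4) xor 6c = ee xor 6c = 82
byte 1: (3f xor c9) xor 61 = f6 xor 61 = 97
byte 2: (7f xor a7) xor 75 = d8 xor 75 = ad
byte 3: (1e xor 18) xor 6e = 06 xor 6e = 68

8297ad68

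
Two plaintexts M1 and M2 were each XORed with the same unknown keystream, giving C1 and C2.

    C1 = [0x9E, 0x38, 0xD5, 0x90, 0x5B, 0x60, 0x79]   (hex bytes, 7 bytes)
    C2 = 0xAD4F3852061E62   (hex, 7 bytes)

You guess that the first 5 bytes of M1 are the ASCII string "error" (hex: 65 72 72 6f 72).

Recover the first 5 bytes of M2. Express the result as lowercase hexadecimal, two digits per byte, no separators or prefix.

First, C1 ⊕ C2 = (M1 ⊕ K) ⊕ (M2 ⊕ K) = M1 ⊕ M2, so the key drops out. Then M2 = (M1 ⊕ M2) ⊕ M1 over the first 5 bytes.
byte 0: (9e ⊕ ad) ⊕ 65 = 33 ⊕ 65 = 56
byte 1: (38 ⊕ 4f) ⊕ 72 = 77 ⊕ 72 = 05
byte 2: (d5 ⊕ 38) ⊕ 72 = ed ⊕ 72 = 9f
byte 3: (90 ⊕ 52) ⊕ 6f = c2 ⊕ 6f = ad
byte 4: (5b ⊕ 06) ⊕ 72 = 5d ⊕ 72 = 2f

56059fad2f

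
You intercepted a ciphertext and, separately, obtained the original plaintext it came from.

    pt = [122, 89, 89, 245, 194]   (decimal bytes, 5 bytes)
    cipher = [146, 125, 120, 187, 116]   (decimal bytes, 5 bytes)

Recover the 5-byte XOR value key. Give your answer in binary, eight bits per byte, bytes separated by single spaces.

11101000 00100100 00100001 01001110 10110110

Since cipher = pt ⊕ key, XORing both sides with pt gives key = pt ⊕ cipher.
7a ^ 92 = e8
59 ^ 7d = 24
59 ^ 78 = 21
f5 ^ bb = 4e
c2 ^ 74 = b6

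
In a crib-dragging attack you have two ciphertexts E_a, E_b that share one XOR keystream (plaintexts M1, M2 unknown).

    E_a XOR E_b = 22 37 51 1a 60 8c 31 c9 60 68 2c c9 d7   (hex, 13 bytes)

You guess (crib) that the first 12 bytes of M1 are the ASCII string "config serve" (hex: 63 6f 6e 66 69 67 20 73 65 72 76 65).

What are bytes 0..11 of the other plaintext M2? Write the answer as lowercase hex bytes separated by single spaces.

41 58 3f 7c 09 eb 11 ba 05 1a 5a ac

Since E_a ⊕ E_b = M1 ⊕ M2, XORing with the guessed M1 bytes yields the corresponding M2 bytes: M2 = (E_a ⊕ E_b) ⊕ M1.
 34 xor  99 =  65
 55 xor 111 =  88
 81 xor 110 =  63
 26 xor 102 = 124
 96 xor 105 =   9
140 xor 103 = 235
 49 xor  32 =  17
201 xor 115 = 186
 96 xor 101 =   5
104 xor 114 =  26
 44 xor 118 =  90
201 xor 101 = 172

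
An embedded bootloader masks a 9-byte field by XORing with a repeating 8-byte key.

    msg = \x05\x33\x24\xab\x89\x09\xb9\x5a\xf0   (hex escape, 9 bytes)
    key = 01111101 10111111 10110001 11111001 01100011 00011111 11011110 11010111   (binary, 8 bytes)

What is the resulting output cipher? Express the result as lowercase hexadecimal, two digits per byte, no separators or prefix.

The 8-byte key repeats, so the effective keystream is 7d bf b1 f9 63 1f de d7 7d.
byte 0: 05 xor 7d = 78
byte 1: 33 xor bf = 8c
byte 2: 24 xor b1 = 95
byte 3: ab xor f9 = 52
byte 4: 89 xor 63 = ea
byte 5: 09 xor 1f = 16
byte 6: b9 xor de = 67
byte 7: 5a xor d7 = 8d
byte 8: f0 xor 7d = 8d

788c9552ea16678d8d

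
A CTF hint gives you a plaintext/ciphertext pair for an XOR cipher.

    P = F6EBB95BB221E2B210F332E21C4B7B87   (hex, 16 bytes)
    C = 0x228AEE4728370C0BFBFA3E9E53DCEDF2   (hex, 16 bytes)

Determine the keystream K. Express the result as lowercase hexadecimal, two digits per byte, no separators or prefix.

d461571c9a16eeb9eb090c7c4f979675

Since C = P ⊕ K, XORing both sides with P gives K = P ⊕ C.
f6 xor 22 = d4
eb xor 8a = 61
b9 xor ee = 57
5b xor 47 = 1c
b2 xor 28 = 9a
21 xor 37 = 16
e2 xor 0c = ee
b2 xor 0b = b9
10 xor fb = eb
f3 xor fa = 09
32 xor 3e = 0c
e2 xor 9e = 7c
1c xor 53 = 4f
4b xor dc = 97
7b xor ed = 96
87 xor f2 = 75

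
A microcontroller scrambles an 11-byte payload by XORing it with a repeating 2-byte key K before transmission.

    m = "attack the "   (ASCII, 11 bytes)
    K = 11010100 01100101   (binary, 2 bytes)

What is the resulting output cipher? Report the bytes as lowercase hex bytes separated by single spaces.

b5 11 a0 04 b7 0e f4 11 bc 00 f4

The 2-byte key repeats, so the effective keystream is d4 65 d4 65 d4 65 d4 65 d4 65 d4.
byte 0: 61 XOR d4 = b5
byte 1: 74 XOR 65 = 11
byte 2: 74 XOR d4 = a0
byte 3: 61 XOR 65 = 04
byte 4: 63 XOR d4 = b7
byte 5: 6b XOR 65 = 0e
byte 6: 20 XOR d4 = f4
byte 7: 74 XOR 65 = 11
byte 8: 68 XOR d4 = bc
byte 9: 65 XOR 65 = 00
byte 10: 20 XOR d4 = f4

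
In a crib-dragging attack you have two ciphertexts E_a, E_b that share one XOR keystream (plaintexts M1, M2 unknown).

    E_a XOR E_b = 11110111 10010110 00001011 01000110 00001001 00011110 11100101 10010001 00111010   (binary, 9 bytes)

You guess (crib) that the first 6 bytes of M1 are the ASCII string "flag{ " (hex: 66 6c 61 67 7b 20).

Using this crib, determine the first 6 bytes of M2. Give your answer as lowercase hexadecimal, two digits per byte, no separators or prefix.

91fa6a21723e

Since E_a ⊕ E_b = M1 ⊕ M2, XORing with the guessed M1 bytes yields the corresponding M2 bytes: M2 = (E_a ⊕ E_b) ⊕ M1.
247 xor 102 = 145
150 xor 108 = 250
 11 xor  97 = 106
 70 xor 103 =  33
  9 xor 123 = 114
 30 xor  32 =  62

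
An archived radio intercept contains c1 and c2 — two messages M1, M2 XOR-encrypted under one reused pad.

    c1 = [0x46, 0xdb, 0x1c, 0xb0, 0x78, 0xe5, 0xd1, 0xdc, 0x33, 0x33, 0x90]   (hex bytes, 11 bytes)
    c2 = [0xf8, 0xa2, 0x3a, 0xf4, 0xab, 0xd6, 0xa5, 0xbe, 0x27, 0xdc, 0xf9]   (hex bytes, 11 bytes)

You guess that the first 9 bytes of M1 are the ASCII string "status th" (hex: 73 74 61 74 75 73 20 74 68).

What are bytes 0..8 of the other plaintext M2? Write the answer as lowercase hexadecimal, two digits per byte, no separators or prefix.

cd0d4730a64054167c

First, c1 ⊕ c2 = (M1 ⊕ K) ⊕ (M2 ⊕ K) = M1 ⊕ M2, so the key drops out. Then M2 = (M1 ⊕ M2) ⊕ M1 over the first 9 bytes.
byte 0: (46 ^ f8) ^ 73 = be ^ 73 = cd
byte 1: (db ^ a2) ^ 74 = 79 ^ 74 = 0d
byte 2: (1c ^ 3a) ^ 61 = 26 ^ 61 = 47
byte 3: (b0 ^ f4) ^ 74 = 44 ^ 74 = 30
byte 4: (78 ^ ab) ^ 75 = d3 ^ 75 = a6
byte 5: (e5 ^ d6) ^ 73 = 33 ^ 73 = 40
byte 6: (d1 ^ a5) ^ 20 = 74 ^ 20 = 54
byte 7: (dc ^ be) ^ 74 = 62 ^ 74 = 16
byte 8: (33 ^ 27) ^ 68 = 14 ^ 68 = 7c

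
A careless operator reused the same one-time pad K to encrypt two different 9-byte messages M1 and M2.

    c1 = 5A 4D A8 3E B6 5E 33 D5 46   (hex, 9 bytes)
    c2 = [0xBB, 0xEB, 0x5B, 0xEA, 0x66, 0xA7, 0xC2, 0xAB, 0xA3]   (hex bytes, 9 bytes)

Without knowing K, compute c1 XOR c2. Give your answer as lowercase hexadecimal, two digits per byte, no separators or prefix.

c1 ⊕ c2 = (M1 ⊕ K) ⊕ (M2 ⊕ K) = M1 ⊕ M2 — the shared key cancels under XOR.
byte 0: 5a xor bb = e1
byte 1: 4d xor eb = a6
byte 2: a8 xor 5b = f3
byte 3: 3e xor ea = d4
byte 4: b6 xor 66 = d0
byte 5: 5e xor a7 = f9
byte 6: 33 xor c2 = f1
byte 7: d5 xor ab = 7e
byte 8: 46 xor a3 = e5

e1a6f3d4d0f9f17ee5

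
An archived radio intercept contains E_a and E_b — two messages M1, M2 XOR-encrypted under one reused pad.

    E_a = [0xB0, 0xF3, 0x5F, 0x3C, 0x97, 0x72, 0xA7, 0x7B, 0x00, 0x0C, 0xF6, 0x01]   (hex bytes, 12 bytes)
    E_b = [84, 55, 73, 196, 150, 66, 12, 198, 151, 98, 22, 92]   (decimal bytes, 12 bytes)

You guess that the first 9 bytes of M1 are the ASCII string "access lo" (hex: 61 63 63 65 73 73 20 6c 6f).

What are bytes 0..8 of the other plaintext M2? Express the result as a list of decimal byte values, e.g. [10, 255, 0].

[133, 167, 117, 157, 114, 67, 139, 209, 248]

First, E_a ⊕ E_b = (M1 ⊕ K) ⊕ (M2 ⊕ K) = M1 ⊕ M2, so the key drops out. Then M2 = (M1 ⊕ M2) ⊕ M1 over the first 9 bytes.
byte 0: (b0 ⊕ 54) ⊕ 61 = e4 ⊕ 61 = 85
byte 1: (f3 ⊕ 37) ⊕ 63 = c4 ⊕ 63 = a7
byte 2: (5f ⊕ 49) ⊕ 63 = 16 ⊕ 63 = 75
byte 3: (3c ⊕ c4) ⊕ 65 = f8 ⊕ 65 = 9d
byte 4: (97 ⊕ 96) ⊕ 73 = 01 ⊕ 73 = 72
byte 5: (72 ⊕ 42) ⊕ 73 = 30 ⊕ 73 = 43
byte 6: (a7 ⊕ 0c) ⊕ 20 = ab ⊕ 20 = 8b
byte 7: (7b ⊕ c6) ⊕ 6c = bd ⊕ 6c = d1
byte 8: (00 ⊕ 97) ⊕ 6f = 97 ⊕ 6f = f8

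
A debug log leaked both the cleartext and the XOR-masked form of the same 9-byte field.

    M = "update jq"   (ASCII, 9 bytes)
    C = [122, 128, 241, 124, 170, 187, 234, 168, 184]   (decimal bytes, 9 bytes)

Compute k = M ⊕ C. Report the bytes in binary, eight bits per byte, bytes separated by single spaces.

00001111 11110000 10010101 00011101 11011110 11011110 11001010 11000010 11001001

Since C = M ⊕ k, XORing both sides with M gives k = M ⊕ C.
117 xor 122 =  15
112 xor 128 = 240
100 xor 241 = 149
 97 xor 124 =  29
116 xor 170 = 222
101 xor 187 = 222
 32 xor 234 = 202
106 xor 168 = 194
113 xor 184 = 201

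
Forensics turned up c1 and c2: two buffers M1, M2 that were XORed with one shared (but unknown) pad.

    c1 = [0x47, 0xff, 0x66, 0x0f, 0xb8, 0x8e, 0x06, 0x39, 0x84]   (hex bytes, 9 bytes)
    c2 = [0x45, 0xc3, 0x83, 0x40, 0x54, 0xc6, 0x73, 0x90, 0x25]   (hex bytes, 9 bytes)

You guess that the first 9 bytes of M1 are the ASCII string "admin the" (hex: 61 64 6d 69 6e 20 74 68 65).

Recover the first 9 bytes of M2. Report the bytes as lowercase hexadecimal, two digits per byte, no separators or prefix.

63588826826801c1c4

First, c1 ⊕ c2 = (M1 ⊕ K) ⊕ (M2 ⊕ K) = M1 ⊕ M2, so the key drops out. Then M2 = (M1 ⊕ M2) ⊕ M1 over the first 9 bytes.
byte 0: (47 xor 45) xor 61 = 02 xor 61 = 63
byte 1: (ff xor c3) xor 64 = 3c xor 64 = 58
byte 2: (66 xor 83) xor 6d = e5 xor 6d = 88
byte 3: (0f xor 40) xor 69 = 4f xor 69 = 26
byte 4: (b8 xor 54) xor 6e = ec xor 6e = 82
byte 5: (8e xor c6) xor 20 = 48 xor 20 = 68
byte 6: (06 xor 73) xor 74 = 75 xor 74 = 01
byte 7: (39 xor 90) xor 68 = a9 xor 68 = c1
byte 8: (84 xor 25) xor 65 = a1 xor 65 = c4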